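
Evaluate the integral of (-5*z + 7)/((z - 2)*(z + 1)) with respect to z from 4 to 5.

Factor the denominator: z**2 - z - 2 = (z + 1)(z - 2).
Partial fractions: (-5*z + 7)/((z - 2)*(z + 1)) = -4/(z + 1) - 1/(z - 2).
An antiderivative is F(z) = -log(z - 2) - 4*log(z + 1).
Then F(5) - F(4) = (-5*log(3) - 4*log(2)) - (-4*log(5) - log(2)) = -5*log(3) - 3*log(2) + 4*log(5).

-5*log(3) - 3*log(2) + 4*log(5)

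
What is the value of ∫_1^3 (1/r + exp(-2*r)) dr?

-exp(-6)/2 + exp(-2)/2 + log(3)

An antiderivative is F(r) = log(r) - exp(-2*r)/2.
Then F(3) - F(1) = (-exp(-6)/2 + log(3)) - (-exp(-2)/2) = -exp(-6)/2 + exp(-2)/2 + log(3).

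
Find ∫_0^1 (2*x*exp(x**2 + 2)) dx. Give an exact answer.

Let u = x**2 + 2, so du = 2*x dx. When x = 0, u = 2; when x = 1, u = 3.
The integral becomes ∫ exp(u) du from 2 to 3, with antiderivative exp(u).
Back in x: F(x) = exp(x**2 + 2).
Then F(1) - F(0) = (exp(3)) - (exp(2)) = -exp(2) + exp(3).

-exp(2) + exp(3)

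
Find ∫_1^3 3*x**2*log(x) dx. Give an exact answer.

-26/3 + 27*log(3)

Integrate by parts once (u = ln x, dv = 3*x**2 dx).
An antiderivative is F(x) = x**3*(3*log(x) - 1)/3.
Then F(3) - F(1) = (-9 + 27*log(3)) - (-1/3) = -26/3 + 27*log(3).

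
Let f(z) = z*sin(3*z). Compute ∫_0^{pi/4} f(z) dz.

Integrate by parts once (u = z, dv = sin(3*z) dz).
An antiderivative is F(z) = -z*cos(3*z)/3 + sin(3*z)/9.
Then F(pi/4) - F(0) = (sqrt(2)*(4 + 3*pi)/72) - (0) = sqrt(2)*(4 + 3*pi)/72.

sqrt(2)*(4 + 3*pi)/72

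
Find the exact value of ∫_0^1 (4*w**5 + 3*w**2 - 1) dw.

By the power rule, an antiderivative is F(w) = 2*w**6/3 + w**3 - w.
Then F(1) - F(0) = (2/3) - (0) = 2/3.

2/3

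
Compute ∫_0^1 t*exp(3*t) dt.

Integrate by parts once (u = t, dv = exp(3*t) dt).
An antiderivative is F(t) = (3*t - 1)*exp(3*t)/9.
Then F(1) - F(0) = (2*exp(3)/9) - (-1/9) = 1/9 + 2*exp(3)/9.

1/9 + 2*exp(3)/9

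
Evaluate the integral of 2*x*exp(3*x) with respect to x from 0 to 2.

2/9 + 10*exp(6)/9

Integrate by parts once (u = x, dv = 2*exp(3*x) dx).
An antiderivative is F(x) = (6*x - 2)*exp(3*x)/9.
Then F(2) - F(0) = (10*exp(6)/9) - (-2/9) = 2/9 + 10*exp(6)/9.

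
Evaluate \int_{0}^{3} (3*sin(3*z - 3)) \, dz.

Let u = 3*z - 3, so du = 3 dz. When z = 0, u = -3; when z = 3, u = 6.
The integral becomes ∫ sin(u) du from -3 to 6, with antiderivative -cos(u).
Back in z: F(z) = -cos(3*z - 3).
Then F(3) - F(0) = (-cos(6)) - (-cos(3)) = cos(3) - cos(6).

cos(3) - cos(6)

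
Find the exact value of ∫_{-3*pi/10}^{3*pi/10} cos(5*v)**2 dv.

3*pi/10

Use the identity cos^2(5*v) = (1 + cos(10*v))/2.
An antiderivative is F(v) = v/2 + sin(10*v)/20.
Then F(3*pi/10) - F(-3*pi/10) = (3*pi/20) - (-3*pi/20) = 3*pi/10.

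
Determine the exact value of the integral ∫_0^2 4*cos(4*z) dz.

sin(8)

Let u = 4*z, so du = 4 dz. When z = 0, u = 0; when z = 2, u = 8.
The integral becomes ∫ cos(u) du from 0 to 8, with antiderivative sin(u).
Back in z: F(z) = sin(4*z).
Then F(2) - F(0) = (sin(8)) - (0) = sin(8).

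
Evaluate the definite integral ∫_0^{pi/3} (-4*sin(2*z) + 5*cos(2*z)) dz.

-3 + 5*sqrt(3)/4

An antiderivative is F(z) = 5*sin(2*z)/2 + 2*cos(2*z).
Then F(pi/3) - F(0) = (-1 + 5*sqrt(3)/4) - (2) = -3 + 5*sqrt(3)/4.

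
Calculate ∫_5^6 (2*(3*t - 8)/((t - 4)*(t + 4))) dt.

-10*log(3) + 6*log(2) + 5*log(5)

Factor the denominator: t**2 - 16 = (t + 4)(t - 4).
Partial fractions: 2*(3*t - 8)/((t - 4)*(t + 4)) = 5/(t + 4) + 1/(t - 4).
An antiderivative is F(t) = log(t - 4) + 5*log(t + 4).
Then F(6) - F(5) = (6*log(2) + 5*log(5)) - (10*log(3)) = -10*log(3) + 6*log(2) + 5*log(5).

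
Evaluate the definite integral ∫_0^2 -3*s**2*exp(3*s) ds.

Integrate by parts twice (u = s^2, dv = -3*exp(3*s) ds).
An antiderivative is F(s) = (-9*s**2 + 6*s - 2)*exp(3*s)/9.
Then F(2) - F(0) = (-26*exp(6)/9) - (-2/9) = 2/9 - 26*exp(6)/9.

2/9 - 26*exp(6)/9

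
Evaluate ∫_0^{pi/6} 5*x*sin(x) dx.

-5*sqrt(3)*pi/12 + 5/2

Integrate by parts once (u = x, dv = 5*sin(x) dx).
An antiderivative is F(x) = -5*x*cos(x) + 5*sin(x).
Then F(pi/6) - F(0) = (-5*sqrt(3)*pi/12 + 5/2) - (0) = -5*sqrt(3)*pi/12 + 5/2.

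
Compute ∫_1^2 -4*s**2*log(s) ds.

28/9 - 32*log(2)/3

Integrate by parts once (u = ln s, dv = -4*s**2 ds).
An antiderivative is F(s) = -4*s**3*(3*log(s) - 1)/9.
Then F(2) - F(1) = (32/9 - 32*log(2)/3) - (4/9) = 28/9 - 32*log(2)/3.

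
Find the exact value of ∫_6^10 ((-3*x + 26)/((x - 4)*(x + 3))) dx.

Factor the denominator: x**2 - x - 12 = (x + 3)(x - 4).
Partial fractions: (-3*x + 26)/((x - 4)*(x + 3)) = -5/(x + 3) + 2/(x - 4).
An antiderivative is F(x) = 2*log(x - 4) - 5*log(x + 3).
Then F(10) - F(6) = (-5*log(13) + 2*log(2) + 2*log(3)) - (-10*log(3) + 2*log(2)) = -5*log(13) + 12*log(3).

-5*log(13) + 12*log(3)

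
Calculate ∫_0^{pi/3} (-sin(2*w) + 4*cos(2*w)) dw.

An antiderivative is F(w) = 2*sin(2*w) + cos(2*w)/2.
Then F(pi/3) - F(0) = (-1/4 + sqrt(3)) - (1/2) = -3/4 + sqrt(3).

-3/4 + sqrt(3)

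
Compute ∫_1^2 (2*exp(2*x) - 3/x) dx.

An antiderivative is F(x) = exp(2*x) - 3*log(x).
Then F(2) - F(1) = (-log(8) + exp(4)) - (exp(2)) = -exp(2) - log(8) + exp(4).

-exp(2) - log(8) + exp(4)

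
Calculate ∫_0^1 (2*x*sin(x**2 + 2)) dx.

cos(2) - cos(3)

Let u = x**2 + 2, so du = 2*x dx. When x = 0, u = 2; when x = 1, u = 3.
The integral becomes ∫ sin(u) du from 2 to 3, with antiderivative -cos(u).
Back in x: F(x) = -cos(x**2 + 2).
Then F(1) - F(0) = (-cos(3)) - (-cos(2)) = cos(2) - cos(3).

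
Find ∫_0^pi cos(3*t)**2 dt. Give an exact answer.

pi/2

Use the identity cos^2(3*t) = (1 + cos(6*t))/2.
An antiderivative is F(t) = t/2 + sin(6*t)/12.
Then F(pi) - F(0) = (pi/2) - (0) = pi/2.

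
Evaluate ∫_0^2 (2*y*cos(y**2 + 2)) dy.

Let u = y**2 + 2, so du = 2*y dy. When y = 0, u = 2; when y = 2, u = 6.
The integral becomes ∫ cos(u) du from 2 to 6, with antiderivative sin(u).
Back in y: F(y) = sin(y**2 + 2).
Then F(2) - F(0) = (sin(6)) - (sin(2)) = -sin(2) + sin(6).

-sin(2) + sin(6)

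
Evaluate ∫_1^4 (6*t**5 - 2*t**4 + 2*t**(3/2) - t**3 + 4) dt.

By the power rule, an antiderivative is F(t) = t**6 + 4*t**(5/2)/5 - 2*t**5/5 - t**4/4 + 4*t.
Then F(4) - F(1) = (3664) - (103/20) = 73177/20.

73177/20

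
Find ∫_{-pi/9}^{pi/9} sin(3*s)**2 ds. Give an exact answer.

Use the identity sin^2(3*s) = (1 - cos(6*s))/2.
An antiderivative is F(s) = s/2 - sin(6*s)/12.
Then F(pi/9) - F(-pi/9) = (-sqrt(3)/24 + pi/18) - (-pi/18 + sqrt(3)/24) = -sqrt(3)/12 + pi/9.

-sqrt(3)/12 + pi/9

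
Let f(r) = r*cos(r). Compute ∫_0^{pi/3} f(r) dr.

-1/2 + sqrt(3)*pi/6

Integrate by parts once (u = r, dv = cos(r) dr).
An antiderivative is F(r) = r*sin(r) + cos(r).
Then F(pi/3) - F(0) = (1/2 + sqrt(3)*pi/6) - (1) = -1/2 + sqrt(3)*pi/6.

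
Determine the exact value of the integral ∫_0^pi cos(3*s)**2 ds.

Use the identity cos^2(3*s) = (1 + cos(6*s))/2.
An antiderivative is F(s) = s/2 + sin(6*s)/12.
Then F(pi) - F(0) = (pi/2) - (0) = pi/2.

pi/2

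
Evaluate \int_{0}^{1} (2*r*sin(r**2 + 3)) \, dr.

cos(3) - cos(4)

Let u = r**2 + 3, so du = 2*r dr. When r = 0, u = 3; when r = 1, u = 4.
The integral becomes ∫ sin(u) du from 3 to 4, with antiderivative -cos(u).
Back in r: F(r) = -cos(r**2 + 3).
Then F(1) - F(0) = (-cos(4)) - (-cos(3)) = cos(3) - cos(4).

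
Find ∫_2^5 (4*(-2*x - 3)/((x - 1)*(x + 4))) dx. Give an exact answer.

-4*log(3) - 4*log(2)

Factor the denominator: x**2 + 3*x - 4 = (x + 4)(x - 1).
Partial fractions: 4*(-2*x - 3)/((x - 1)*(x + 4)) = -4/(x + 4) - 4/(x - 1).
An antiderivative is F(x) = -4*log(x - 1) - 4*log(x + 4).
Then F(5) - F(2) = (-8*log(3) - 8*log(2)) - (-4*log(3) - 4*log(2)) = -4*log(3) - 4*log(2).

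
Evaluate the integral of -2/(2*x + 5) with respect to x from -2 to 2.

An antiderivative is F(x) = -log(2*x + 5).
Then F(2) - F(-2) = (-log(9)) - (0) = -log(9).

-log(9)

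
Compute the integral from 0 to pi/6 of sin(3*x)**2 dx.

Use the identity sin^2(3*x) = (1 - cos(6*x))/2.
An antiderivative is F(x) = x/2 - sin(6*x)/12.
Then F(pi/6) - F(0) = (pi/12) - (0) = pi/12.

pi/12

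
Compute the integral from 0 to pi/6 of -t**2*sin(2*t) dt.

Integrate by parts twice (u = t^2, dv = -sin(2*t) dt).
An antiderivative is F(t) = t**2*cos(2*t)/2 - t*sin(2*t)/2 - cos(2*t)/4.
Then F(pi/6) - F(0) = (-sqrt(3)*pi/24 - 1/8 + pi**2/144) - (-1/4) = -sqrt(3)*pi/24 + pi**2/144 + 1/8.

-sqrt(3)*pi/24 + pi**2/144 + 1/8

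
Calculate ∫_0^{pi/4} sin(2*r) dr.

1/2

An antiderivative is F(r) = -cos(2*r)/2.
Then F(pi/4) - F(0) = (0) - (-1/2) = 1/2.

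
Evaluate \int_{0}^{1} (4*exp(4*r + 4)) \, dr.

-exp(4) + exp(8)

Let u = 4*r + 4, so du = 4 dr. When r = 0, u = 4; when r = 1, u = 8.
The integral becomes ∫ exp(u) du from 4 to 8, with antiderivative exp(u).
Back in r: F(r) = exp(4*r + 4).
Then F(1) - F(0) = (exp(8)) - (exp(4)) = -exp(4) + exp(8).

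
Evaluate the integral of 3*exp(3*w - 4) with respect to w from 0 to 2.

Let u = 3*w - 4, so du = 3 dw. When w = 0, u = -4; when w = 2, u = 2.
The integral becomes ∫ exp(u) du from -4 to 2, with antiderivative exp(u).
Back in w: F(w) = exp(3*w - 4).
Then F(2) - F(0) = (exp(2)) - (exp(-4)) = -(1 - exp(6))*exp(-4).

-(1 - exp(6))*exp(-4)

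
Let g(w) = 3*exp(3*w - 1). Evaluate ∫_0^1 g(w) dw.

Let u = 3*w - 1, so du = 3 dw. When w = 0, u = -1; when w = 1, u = 2.
The integral becomes ∫ exp(u) du from -1 to 2, with antiderivative exp(u).
Back in w: F(w) = exp(3*w - 1).
Then F(1) - F(0) = (exp(2)) - (exp(-1)) = -(1 - exp(3))*exp(-1).

-(1 - exp(3))*exp(-1)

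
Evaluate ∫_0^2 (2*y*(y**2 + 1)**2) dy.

124/3

Let u = y**2 + 1, so du = 2*y dy. When y = 0, u = 1; when y = 2, u = 5.
The integral becomes ∫ u**2 du from 1 to 5, with antiderivative u**3/3.
Back in y: F(y) = (y**2 + 1)**3/3.
Then F(2) - F(0) = (125/3) - (1/3) = 124/3.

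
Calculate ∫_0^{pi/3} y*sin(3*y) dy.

pi/9

Integrate by parts once (u = y, dv = sin(3*y) dy).
An antiderivative is F(y) = -y*cos(3*y)/3 + sin(3*y)/9.
Then F(pi/3) - F(0) = (pi/9) - (0) = pi/9.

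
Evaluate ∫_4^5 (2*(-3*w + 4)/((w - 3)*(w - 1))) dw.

Factor the denominator: w**2 - 4*w + 3 = (w - 1)(w - 3).
Partial fractions: 2*(-3*w + 4)/((w - 3)*(w - 1)) = -1/(w - 1) - 5/(w - 3).
An antiderivative is F(w) = -5*log(w - 3) - log(w - 1).
Then F(5) - F(4) = (-7*log(2)) - (-log(3)) = -7*log(2) + log(3).

-7*log(2) + log(3)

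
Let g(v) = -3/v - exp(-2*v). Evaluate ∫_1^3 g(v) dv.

(-6*exp(6)*log(3) - exp(4) + 1)*exp(-6)/2

An antiderivative is F(v) = -3*log(v) + exp(-2*v)/2.
Then F(3) - F(1) = (-3*log(3) + exp(-6)/2) - (exp(-2)/2) = (-6*exp(6)*log(3) - exp(4) + 1)*exp(-6)/2.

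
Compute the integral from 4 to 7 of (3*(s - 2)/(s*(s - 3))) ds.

Factor the denominator: s**2 - 3*s = s(s - 3).
Partial fractions: 3*(s - 2)/(s*(s - 3)) = 2/s + 1/(s - 3).
An antiderivative is F(s) = 2*log(s) + log(s - 3).
Then F(7) - F(4) = (2*log(2) + 2*log(7)) - (log(16)) = log(49/4).

log(49/4)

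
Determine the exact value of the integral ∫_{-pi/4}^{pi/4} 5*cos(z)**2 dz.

5/2 + 5*pi/4

Use the identity cos^2(z) = (1 + cos(2*z))/2.
An antiderivative is F(z) = 5*z/2 + 5*sin(2*z)/4.
Then F(pi/4) - F(-pi/4) = (5/4 + 5*pi/8) - (-5*pi/8 - 5/4) = 5/2 + 5*pi/4.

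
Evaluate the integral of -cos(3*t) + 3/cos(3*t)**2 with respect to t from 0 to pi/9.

An antiderivative is F(t) = -sin(3*t)/3 + tan(3*t).
Then F(pi/9) - F(0) = (5*sqrt(3)/6) - (0) = 5*sqrt(3)/6.

5*sqrt(3)/6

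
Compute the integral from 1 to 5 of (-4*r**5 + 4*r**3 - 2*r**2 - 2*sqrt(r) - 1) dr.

By the power rule, an antiderivative is F(r) = -2*r**6/3 + r**4 - 4*r**(3/2)/3 - 2*r**3/3 - r.
Then F(5) - F(1) = (-9880 - 20*sqrt(5)/3) - (-8/3) = -29632/3 - 20*sqrt(5)/3.

-29632/3 - 20*sqrt(5)/3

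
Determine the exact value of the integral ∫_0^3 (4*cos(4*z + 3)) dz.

-sin(3) + sin(15)

Let u = 4*z + 3, so du = 4 dz. When z = 0, u = 3; when z = 3, u = 15.
The integral becomes ∫ cos(u) du from 3 to 15, with antiderivative sin(u).
Back in z: F(z) = sin(4*z + 3).
Then F(3) - F(0) = (sin(15)) - (sin(3)) = -sin(3) + sin(15).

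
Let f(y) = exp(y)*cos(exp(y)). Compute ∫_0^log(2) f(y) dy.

Let u = exp(y), so du = exp(y) dy. When y = 0, u = 1; when y = log(2), u = 2.
The integral becomes ∫ cos(u) du from 1 to 2, with antiderivative sin(u).
Back in y: F(y) = sin(exp(y)).
Then F(log(2)) - F(0) = (sin(2)) - (sin(1)) = -sin(1) + sin(2).

-sin(1) + sin(2)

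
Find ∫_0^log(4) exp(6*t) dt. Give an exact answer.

Let u = exp(t), so du = exp(t) dt. When t = 0, u = 1; when t = log(4), u = 4.
The integral becomes ∫ u**5 du from 1 to 4, with antiderivative u**6/6.
Back in t: F(t) = exp(6*t)/6.
Then F(log(4)) - F(0) = (2048/3) - (1/6) = 1365/2.

1365/2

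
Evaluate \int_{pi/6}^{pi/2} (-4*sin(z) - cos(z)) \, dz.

-2*sqrt(3) - 1/2

An antiderivative is F(z) = -sin(z) + 4*cos(z).
Then F(pi/2) - F(pi/6) = (-1) - (-1/2 + 2*sqrt(3)) = -2*sqrt(3) - 1/2.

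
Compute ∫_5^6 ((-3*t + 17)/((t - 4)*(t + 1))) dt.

-4*log(7) + 5*log(2) + 4*log(3)

Factor the denominator: t**2 - 3*t - 4 = (t + 1)(t - 4).
Partial fractions: (-3*t + 17)/((t - 4)*(t + 1)) = -4/(t + 1) + 1/(t - 4).
An antiderivative is F(t) = log(t - 4) - 4*log(t + 1).
Then F(6) - F(5) = (-4*log(7) + log(2)) - (-4*log(3) - 4*log(2)) = -4*log(7) + 5*log(2) + 4*log(3).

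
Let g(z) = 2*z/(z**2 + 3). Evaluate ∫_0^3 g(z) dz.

Let u = z**2 + 3, so du = 2*z dz. When z = 0, u = 3; when z = 3, u = 12.
The integral becomes ∫ 1/u du from 3 to 12, with antiderivative log(u).
Back in z: F(z) = log(z**2 + 3).
Then F(3) - F(0) = (log(12)) - (log(3)) = log(4).

log(4)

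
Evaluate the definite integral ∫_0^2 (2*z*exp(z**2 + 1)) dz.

-exp(1) + exp(5)

Let u = z**2 + 1, so du = 2*z dz. When z = 0, u = 1; when z = 2, u = 5.
The integral becomes ∫ exp(u) du from 1 to 5, with antiderivative exp(u).
Back in z: F(z) = exp(z**2 + 1).
Then F(2) - F(0) = (exp(5)) - (exp(1)) = -exp(1) + exp(5).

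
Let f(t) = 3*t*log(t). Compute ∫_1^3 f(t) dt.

Integrate by parts once (u = ln t, dv = 3*t dt).
An antiderivative is F(t) = 3*t**2*(2*log(t) - 1)/4.
Then F(3) - F(1) = (-27/4 + 27*log(3)/2) - (-3/4) = -6 + 27*log(3)/2.

-6 + 27*log(3)/2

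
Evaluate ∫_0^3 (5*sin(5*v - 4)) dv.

Let u = 5*v - 4, so du = 5 dv. When v = 0, u = -4; when v = 3, u = 11.
The integral becomes ∫ sin(u) du from -4 to 11, with antiderivative -cos(u).
Back in v: F(v) = -cos(5*v - 4).
Then F(3) - F(0) = (-cos(11)) - (-cos(4)) = cos(4) - cos(11).

cos(4) - cos(11)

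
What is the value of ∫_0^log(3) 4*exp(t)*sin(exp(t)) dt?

4*cos(1) - 4*cos(3)

Let u = exp(t), so du = exp(t) dt. When t = 0, u = 1; when t = log(3), u = 3.
The integral becomes 4·∫ sin(u) du from 1 to 3, with antiderivative -4*cos(u).
Back in t: F(t) = -4*cos(exp(t)).
Then F(log(3)) - F(0) = (-4*cos(3)) - (-4*cos(1)) = 4*cos(1) - 4*cos(3).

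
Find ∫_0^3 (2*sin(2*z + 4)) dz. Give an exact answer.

cos(4) - cos(10)

Let u = 2*z + 4, so du = 2 dz. When z = 0, u = 4; when z = 3, u = 10.
The integral becomes ∫ sin(u) du from 4 to 10, with antiderivative -cos(u).
Back in z: F(z) = -cos(2*z + 4).
Then F(3) - F(0) = (-cos(10)) - (-cos(4)) = cos(4) - cos(10).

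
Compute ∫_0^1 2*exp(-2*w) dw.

1 - exp(-2)

An antiderivative is F(w) = -exp(-2*w).
Then F(1) - F(0) = (-exp(-2)) - (-1) = 1 - exp(-2).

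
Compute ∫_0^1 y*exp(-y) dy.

Integrate by parts once (u = y, dv = exp(-y) dy).
An antiderivative is F(y) = (-y - 1)*exp(-y).
Then F(1) - F(0) = (-2*exp(-1)) - (-1) = 1 - 2*exp(-1).

1 - 2*exp(-1)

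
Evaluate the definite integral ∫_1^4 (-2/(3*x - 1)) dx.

An antiderivative is F(x) = -2*log(3*x - 1)/3.
Then F(4) - F(1) = (-2*log(11)/3) - (-2*log(2)/3) = -2*log(11)/3 + 2*log(2)/3.

-2*log(11)/3 + 2*log(2)/3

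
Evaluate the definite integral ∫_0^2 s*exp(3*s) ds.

1/9 + 5*exp(6)/9

Integrate by parts once (u = s, dv = exp(3*s) ds).
An antiderivative is F(s) = (3*s - 1)*exp(3*s)/9.
Then F(2) - F(0) = (5*exp(6)/9) - (-1/9) = 1/9 + 5*exp(6)/9.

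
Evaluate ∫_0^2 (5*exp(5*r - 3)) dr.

-(1 - exp(10))*exp(-3)

Let u = 5*r - 3, so du = 5 dr. When r = 0, u = -3; when r = 2, u = 7.
The integral becomes ∫ exp(u) du from -3 to 7, with antiderivative exp(u).
Back in r: F(r) = exp(5*r - 3).
Then F(2) - F(0) = (exp(7)) - (exp(-3)) = -(1 - exp(10))*exp(-3).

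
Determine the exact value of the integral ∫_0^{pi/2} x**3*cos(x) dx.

Integrate by parts 3 times (u = x^3, dv = cos(x) dx).
An antiderivative is F(x) = x**3*sin(x) + 3*x**2*cos(x) - 6*x*sin(x) - 6*cos(x).
Then F(pi/2) - F(0) = (pi*(-24 + pi**2)/8) - (-6) = -3*pi + pi**3/8 + 6.

-3*pi + pi**3/8 + 6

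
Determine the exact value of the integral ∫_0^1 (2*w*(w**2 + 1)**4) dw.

31/5

Let u = w**2 + 1, so du = 2*w dw. When w = 0, u = 1; when w = 1, u = 2.
The integral becomes ∫ u**4 du from 1 to 2, with antiderivative u**5/5.
Back in w: F(w) = (w**2 + 1)**5/5.
Then F(1) - F(0) = (32/5) - (1/5) = 31/5.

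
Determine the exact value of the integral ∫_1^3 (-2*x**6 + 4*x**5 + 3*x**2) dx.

-2378/21

By the power rule, an antiderivative is F(x) = -2*x**7/7 + 2*x**6/3 + x**3.
Then F(3) - F(1) = (-783/7) - (29/21) = -2378/21.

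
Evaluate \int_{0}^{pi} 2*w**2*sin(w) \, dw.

-8 + 2*pi**2

Integrate by parts twice (u = w^2, dv = 2*sin(w) dw).
An antiderivative is F(w) = -2*w**2*cos(w) + 4*w*sin(w) + 4*cos(w).
Then F(pi) - F(0) = (-4 + 2*pi**2) - (4) = -8 + 2*pi**2.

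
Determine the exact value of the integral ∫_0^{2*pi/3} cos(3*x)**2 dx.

pi/3

Use the identity cos^2(3*x) = (1 + cos(6*x))/2.
An antiderivative is F(x) = x/2 + sin(6*x)/12.
Then F(2*pi/3) - F(0) = (pi/3) - (0) = pi/3.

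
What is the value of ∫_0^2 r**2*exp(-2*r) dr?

Integrate by parts twice (u = r^2, dv = exp(-2*r) dr).
An antiderivative is F(r) = (-2*r**2 - 2*r - 1)*exp(-2*r)/4.
Then F(2) - F(0) = (-13*exp(-4)/4) - (-1/4) = (-13 + exp(4))*exp(-4)/4.

(-13 + exp(4))*exp(-4)/4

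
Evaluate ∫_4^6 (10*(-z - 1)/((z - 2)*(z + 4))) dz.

Factor the denominator: z**2 + 2*z - 8 = (z + 4)(z - 2).
Partial fractions: 10*(-z - 1)/((z - 2)*(z + 4)) = -5/(z + 4) - 5/(z - 2).
An antiderivative is F(z) = -5*log(z - 2) - 5*log(z + 4).
Then F(6) - F(4) = (-15*log(2) - 5*log(5)) - (-20*log(2)) = -5*log(5) + 5*log(2).

-5*log(5) + 5*log(2)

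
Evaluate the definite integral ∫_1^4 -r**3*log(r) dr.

Integrate by parts once (u = ln r, dv = -r**3 dr).
An antiderivative is F(r) = -r**4*(4*log(r) - 1)/16.
Then F(4) - F(1) = (16 - 128*log(2)) - (1/16) = 255/16 - 128*log(2).

255/16 - 128*log(2)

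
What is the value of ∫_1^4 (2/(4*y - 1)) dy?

An antiderivative is F(y) = log(4*y - 1)/2.
Then F(4) - F(1) = (log(15)/2) - (log(3)/2) = log(5)/2.

log(5)/2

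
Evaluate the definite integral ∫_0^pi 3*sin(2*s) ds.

An antiderivative is F(s) = -3*cos(2*s)/2.
Then F(pi) - F(0) = (-3/2) - (-3/2) = 0.

0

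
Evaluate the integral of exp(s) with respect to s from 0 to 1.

An antiderivative is F(s) = exp(s).
Then F(1) - F(0) = (E) - (1) = -1 + E.

-1 + E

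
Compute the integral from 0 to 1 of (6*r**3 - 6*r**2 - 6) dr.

By the power rule, an antiderivative is F(r) = 3*r**4/2 - 2*r**3 - 6*r.
Then F(1) - F(0) = (-13/2) - (0) = -13/2.

-13/2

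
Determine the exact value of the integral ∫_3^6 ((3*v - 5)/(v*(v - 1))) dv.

-2*log(5) + 7*log(2)

Factor the denominator: v**2 - v = v(v - 1).
Partial fractions: (3*v - 5)/(v*(v - 1)) = 5/v - 2/(v - 1).
An antiderivative is F(v) = 5*log(v) - 2*log(v - 1).
Then F(6) - F(3) = (-2*log(5) + 5*log(2) + 5*log(3)) - (-2*log(2) + 5*log(3)) = -2*log(5) + 7*log(2).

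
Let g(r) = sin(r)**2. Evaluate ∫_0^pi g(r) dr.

Use the identity sin^2(r) = (1 - cos(2*r))/2.
An antiderivative is F(r) = r/2 - sin(2*r)/4.
Then F(pi) - F(0) = (pi/2) - (0) = pi/2.

pi/2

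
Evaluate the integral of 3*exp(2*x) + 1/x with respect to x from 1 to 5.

An antiderivative is F(x) = 3*exp(2*x)/2 + log(x).
Then F(5) - F(1) = (log(5) + 3*exp(10)/2) - (3*exp(2)/2) = -3*exp(2)/2 + log(5) + 3*exp(10)/2.

-3*exp(2)/2 + log(5) + 3*exp(10)/2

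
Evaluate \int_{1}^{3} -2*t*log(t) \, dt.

4 - 9*log(3)

Integrate by parts once (u = ln t, dv = -2*t dt).
An antiderivative is F(t) = -t**2*(2*log(t) - 1)/2.
Then F(3) - F(1) = (9/2 - 9*log(3)) - (1/2) = 4 - 9*log(3).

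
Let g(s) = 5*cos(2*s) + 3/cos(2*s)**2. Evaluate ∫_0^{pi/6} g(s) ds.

An antiderivative is F(s) = 5*sin(2*s)/2 + 3*tan(2*s)/2.
Then F(pi/6) - F(0) = (11*sqrt(3)/4) - (0) = 11*sqrt(3)/4.

11*sqrt(3)/4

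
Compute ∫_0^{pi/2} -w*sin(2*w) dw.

-pi/4

Integrate by parts once (u = w, dv = -sin(2*w) dw).
An antiderivative is F(w) = w*cos(2*w)/2 - sin(2*w)/4.
Then F(pi/2) - F(0) = (-pi/4) - (0) = -pi/4.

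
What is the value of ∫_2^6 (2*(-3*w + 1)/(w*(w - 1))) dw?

-4*log(5) - 2*log(3)

Factor the denominator: w**2 - w = w(w - 1).
Partial fractions: 2*(-3*w + 1)/(w*(w - 1)) = -2/w - 4/(w - 1).
An antiderivative is F(w) = -2*log(w) - 4*log(w - 1).
Then F(6) - F(2) = (-4*log(5) - 2*log(3) - 2*log(2)) - (-log(4)) = -4*log(5) - 2*log(3).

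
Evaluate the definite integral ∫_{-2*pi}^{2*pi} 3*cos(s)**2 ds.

Use the identity cos^2(s) = (1 + cos(2*s))/2.
An antiderivative is F(s) = 3*s/2 + 3*sin(2*s)/4.
Then F(2*pi) - F(-2*pi) = (3*pi) - (-3*pi) = 6*pi.

6*pi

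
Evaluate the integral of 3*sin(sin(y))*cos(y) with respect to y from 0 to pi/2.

Let u = sin(y), so du = cos(y) dy. When y = 0, u = 0; when y = pi/2, u = 1.
The integral becomes 3·∫ sin(u) du from 0 to 1, with antiderivative -3*cos(u).
Back in y: F(y) = -3*cos(sin(y)).
Then F(pi/2) - F(0) = (-3*cos(1)) - (-3) = 3 - 3*cos(1).

3 - 3*cos(1)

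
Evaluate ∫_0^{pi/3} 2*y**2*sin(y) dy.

-2 - pi**2/9 + 2*sqrt(3)*pi/3

Integrate by parts twice (u = y^2, dv = 2*sin(y) dy).
An antiderivative is F(y) = -2*y**2*cos(y) + 4*y*sin(y) + 4*cos(y).
Then F(pi/3) - F(0) = (-pi**2/9 + 2 + 2*sqrt(3)*pi/3) - (4) = -2 - pi**2/9 + 2*sqrt(3)*pi/3.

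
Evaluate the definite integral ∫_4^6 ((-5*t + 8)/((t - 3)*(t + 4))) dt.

Factor the denominator: t**2 + t - 12 = (t + 4)(t - 3).
Partial fractions: (-5*t + 8)/((t - 3)*(t + 4)) = -4/(t + 4) - 1/(t - 3).
An antiderivative is F(t) = -log(t - 3) - 4*log(t + 4).
Then F(6) - F(4) = (-4*log(5) - 4*log(2) - log(3)) - (-12*log(2)) = -4*log(5) - log(3) + 8*log(2).

-4*log(5) - log(3) + 8*log(2)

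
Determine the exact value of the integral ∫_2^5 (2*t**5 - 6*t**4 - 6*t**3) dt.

5619/10

By the power rule, an antiderivative is F(t) = t**6/3 - 6*t**5/5 - 3*t**4/2.
Then F(5) - F(2) = (3125/6) - (-616/15) = 5619/10.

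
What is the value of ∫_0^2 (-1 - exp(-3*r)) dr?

An antiderivative is F(r) = -r + exp(-3*r)/3.
Then F(2) - F(0) = (-2 + exp(-6)/3) - (1/3) = -7/3 + exp(-6)/3.

-7/3 + exp(-6)/3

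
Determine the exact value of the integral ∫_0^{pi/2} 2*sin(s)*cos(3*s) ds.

-1

Use the identity sin(s)cos(3*s) = [sin(4*s) + sin(-2*s)]/2.
An antiderivative is F(s) = cos(2*s)/2 - cos(4*s)/4.
Then F(pi/2) - F(0) = (-3/4) - (1/4) = -1.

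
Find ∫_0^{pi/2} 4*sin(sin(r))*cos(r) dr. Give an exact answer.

4 - 4*cos(1)

Let u = sin(r), so du = cos(r) dr. When r = 0, u = 0; when r = pi/2, u = 1.
The integral becomes 4·∫ sin(u) du from 0 to 1, with antiderivative -4*cos(u).
Back in r: F(r) = -4*cos(sin(r)).
Then F(pi/2) - F(0) = (-4*cos(1)) - (-4) = 4 - 4*cos(1).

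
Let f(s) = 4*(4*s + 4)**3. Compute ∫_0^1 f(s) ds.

960

Let u = 4*s + 4, so du = 4 ds. When s = 0, u = 4; when s = 1, u = 8.
The integral becomes ∫ u**3 du from 4 to 8, with antiderivative u**4/4.
Back in s: F(s) = (4*s + 4)**4/4.
Then F(1) - F(0) = (1024) - (64) = 960.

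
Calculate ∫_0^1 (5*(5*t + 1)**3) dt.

1295/4

Let u = 5*t + 1, so du = 5 dt. When t = 0, u = 1; when t = 1, u = 6.
The integral becomes ∫ u**3 du from 1 to 6, with antiderivative u**4/4.
Back in t: F(t) = (5*t + 1)**4/4.
Then F(1) - F(0) = (324) - (1/4) = 1295/4.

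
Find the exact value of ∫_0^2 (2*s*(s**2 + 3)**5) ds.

Let u = s**2 + 3, so du = 2*s ds. When s = 0, u = 3; when s = 2, u = 7.
The integral becomes ∫ u**5 du from 3 to 7, with antiderivative u**6/6.
Back in s: F(s) = (s**2 + 3)**6/6.
Then F(2) - F(0) = (117649/6) - (243/2) = 58460/3.

58460/3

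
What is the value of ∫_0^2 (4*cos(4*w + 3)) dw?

sin(11) - sin(3)

Let u = 4*w + 3, so du = 4 dw. When w = 0, u = 3; when w = 2, u = 11.
The integral becomes ∫ cos(u) du from 3 to 11, with antiderivative sin(u).
Back in w: F(w) = sin(4*w + 3).
Then F(2) - F(0) = (sin(11)) - (sin(3)) = sin(11) - sin(3).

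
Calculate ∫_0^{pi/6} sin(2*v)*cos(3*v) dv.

-2/5 + 3*sqrt(3)/10

Use the identity sin(2*v)cos(3*v) = [sin(5*v) + sin(-v)]/2.
An antiderivative is F(v) = cos(v)/2 - cos(5*v)/10.
Then F(pi/6) - F(0) = (3*sqrt(3)/10) - (2/5) = -2/5 + 3*sqrt(3)/10.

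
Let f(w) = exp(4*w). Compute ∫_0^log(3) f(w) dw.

Let u = exp(w), so du = exp(w) dw. When w = 0, u = 1; when w = log(3), u = 3.
The integral becomes ∫ u**3 du from 1 to 3, with antiderivative u**4/4.
Back in w: F(w) = exp(4*w)/4.
Then F(log(3)) - F(0) = (81/4) - (1/4) = 20.

20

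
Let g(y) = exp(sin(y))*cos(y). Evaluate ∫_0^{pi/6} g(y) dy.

Let u = sin(y), so du = cos(y) dy. When y = 0, u = 0; when y = pi/6, u = 1/2.
The integral becomes ∫ exp(u) du from 0 to 1/2, with antiderivative exp(u).
Back in y: F(y) = exp(sin(y)).
Then F(pi/6) - F(0) = (exp(1/2)) - (1) = -1 + exp(1/2).

-1 + exp(1/2)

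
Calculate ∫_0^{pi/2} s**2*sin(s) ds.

-2 + pi

Integrate by parts twice (u = s^2, dv = sin(s) ds).
An antiderivative is F(s) = -s**2*cos(s) + 2*s*sin(s) + 2*cos(s).
Then F(pi/2) - F(0) = (pi) - (2) = -2 + pi.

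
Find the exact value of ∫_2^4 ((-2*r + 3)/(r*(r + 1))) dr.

-5*log(5) + 3*log(2) + 5*log(3)

Factor the denominator: r**2 + r = (r + 1)r.
Partial fractions: (-2*r + 3)/(r*(r + 1)) = -5/(r + 1) + 3/r.
An antiderivative is F(r) = 3*log(r) - 5*log(r + 1).
Then F(4) - F(2) = (-5*log(5) + 6*log(2)) - (-5*log(3) + 3*log(2)) = -5*log(5) + 3*log(2) + 5*log(3).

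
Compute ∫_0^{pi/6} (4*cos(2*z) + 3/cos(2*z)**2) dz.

An antiderivative is F(z) = 2*sin(2*z) + 3*tan(2*z)/2.
Then F(pi/6) - F(0) = (5*sqrt(3)/2) - (0) = 5*sqrt(3)/2.

5*sqrt(3)/2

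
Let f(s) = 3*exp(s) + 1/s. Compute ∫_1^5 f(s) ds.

An antiderivative is F(s) = 3*exp(s) + log(s).
Then F(5) - F(1) = (log(5) + 3*exp(5)) - (3*exp(1)) = -3*exp(1) + log(5) + 3*exp(5).

-3*exp(1) + log(5) + 3*exp(5)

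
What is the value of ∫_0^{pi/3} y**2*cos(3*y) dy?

Integrate by parts twice (u = y^2, dv = cos(3*y) dy).
An antiderivative is F(y) = y**2*sin(3*y)/3 + 2*y*cos(3*y)/9 - 2*sin(3*y)/27.
Then F(pi/3) - F(0) = (-2*pi/27) - (0) = -2*pi/27.

-2*pi/27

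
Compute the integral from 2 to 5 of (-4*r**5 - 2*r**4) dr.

-58056/5

By the power rule, an antiderivative is F(r) = -2*r**6/3 - 2*r**5/5.
Then F(5) - F(2) = (-35000/3) - (-832/15) = -58056/5.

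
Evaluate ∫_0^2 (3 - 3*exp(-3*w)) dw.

exp(-6) + 5

An antiderivative is F(w) = 3*w + exp(-3*w).
Then F(2) - F(0) = (exp(-6) + 6) - (1) = exp(-6) + 5.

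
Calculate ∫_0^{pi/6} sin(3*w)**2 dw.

pi/12

Use the identity sin^2(3*w) = (1 - cos(6*w))/2.
An antiderivative is F(w) = w/2 - sin(6*w)/12.
Then F(pi/6) - F(0) = (pi/12) - (0) = pi/12.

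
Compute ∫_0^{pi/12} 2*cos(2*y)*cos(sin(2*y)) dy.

sin(1/2)

Let u = sin(2*y), so du = 2*cos(2*y) dy. When y = 0, u = 0; when y = pi/12, u = 1/2.
The integral becomes ∫ cos(u) du from 0 to 1/2, with antiderivative sin(u).
Back in y: F(y) = sin(sin(2*y)).
Then F(pi/12) - F(0) = (sin(1/2)) - (0) = sin(1/2).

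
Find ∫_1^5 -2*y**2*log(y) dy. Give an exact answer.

Integrate by parts once (u = ln y, dv = -2*y**2 dy).
An antiderivative is F(y) = -2*y**3*(3*log(y) - 1)/9.
Then F(5) - F(1) = (250/9 - 250*log(5)/3) - (2/9) = 248/9 - 250*log(5)/3.

248/9 - 250*log(5)/3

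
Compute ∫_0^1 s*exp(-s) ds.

1 - 2*exp(-1)

Integrate by parts once (u = s, dv = exp(-s) ds).
An antiderivative is F(s) = (-s - 1)*exp(-s).
Then F(1) - F(0) = (-2*exp(-1)) - (-1) = 1 - 2*exp(-1).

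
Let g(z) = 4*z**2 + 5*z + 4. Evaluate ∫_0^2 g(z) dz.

86/3

By the power rule, an antiderivative is F(z) = 4*z**3/3 + 5*z**2/2 + 4*z.
Then F(2) - F(0) = (86/3) - (0) = 86/3.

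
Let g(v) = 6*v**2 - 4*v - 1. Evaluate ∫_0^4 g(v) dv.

92

By the power rule, an antiderivative is F(v) = 2*v**3 - 2*v**2 - v.
Then F(4) - F(0) = (92) - (0) = 92.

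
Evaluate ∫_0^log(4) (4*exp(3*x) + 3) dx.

6*log(2) + 84

An antiderivative is F(x) = 4*exp(3*x)/3 + 3*x.
Then F(log(4)) - F(0) = (log(64) + 256/3) - (4/3) = 6*log(2) + 84.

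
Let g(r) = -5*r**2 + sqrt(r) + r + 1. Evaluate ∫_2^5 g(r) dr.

-363/2 - 4*sqrt(2)/3 + 10*sqrt(5)/3

By the power rule, an antiderivative is F(r) = 2*r**(3/2)/3 - 5*r**3/3 + r**2/2 + r.
Then F(5) - F(2) = (-1145/6 + 10*sqrt(5)/3) - (-28/3 + 4*sqrt(2)/3) = -363/2 - 4*sqrt(2)/3 + 10*sqrt(5)/3.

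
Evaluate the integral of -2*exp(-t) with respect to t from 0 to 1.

-2 + 2*exp(-1)

An antiderivative is F(t) = 2*exp(-t).
Then F(1) - F(0) = (2*exp(-1)) - (2) = -2 + 2*exp(-1).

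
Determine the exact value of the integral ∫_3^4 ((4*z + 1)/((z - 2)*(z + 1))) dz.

Factor the denominator: z**2 - z - 2 = (z + 1)(z - 2).
Partial fractions: (4*z + 1)/((z - 2)*(z + 1)) = 1/(z + 1) + 3/(z - 2).
An antiderivative is F(z) = 3*log(z - 2) + log(z + 1).
Then F(4) - F(3) = (log(40)) - (log(4)) = log(10).

log(10)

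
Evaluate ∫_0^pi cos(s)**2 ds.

Use the identity cos^2(s) = (1 + cos(2*s))/2.
An antiderivative is F(s) = s/2 + sin(2*s)/4.
Then F(pi) - F(0) = (pi/2) - (0) = pi/2.

pi/2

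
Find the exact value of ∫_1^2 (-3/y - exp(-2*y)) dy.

An antiderivative is F(y) = -3*log(y) + exp(-2*y)/2.
Then F(2) - F(1) = (-3*log(2) + exp(-4)/2) - (exp(-2)/2) = (-6*exp(4)*log(2) - exp(2) + 1)*exp(-4)/2.

(-6*exp(4)*log(2) - exp(2) + 1)*exp(-4)/2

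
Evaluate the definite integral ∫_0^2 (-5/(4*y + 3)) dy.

-5*log(11)/4 + 5*log(3)/4

An antiderivative is F(y) = -5*log(4*y + 3)/4.
Then F(2) - F(0) = (-5*log(11)/4) - (-5*log(3)/4) = -5*log(11)/4 + 5*log(3)/4.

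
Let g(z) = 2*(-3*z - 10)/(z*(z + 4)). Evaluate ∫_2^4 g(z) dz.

-7*log(2) + log(3)

Factor the denominator: z**2 + 4*z = (z + 4)z.
Partial fractions: 2*(-3*z - 10)/(z*(z + 4)) = -1/(z + 4) - 5/z.
An antiderivative is F(z) = -5*log(z) - log(z + 4).
Then F(4) - F(2) = (-13*log(2)) - (-6*log(2) - log(3)) = -7*log(2) + log(3).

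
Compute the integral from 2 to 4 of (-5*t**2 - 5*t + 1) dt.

-364/3

By the power rule, an antiderivative is F(t) = -5*t**3/3 - 5*t**2/2 + t.
Then F(4) - F(2) = (-428/3) - (-64/3) = -364/3.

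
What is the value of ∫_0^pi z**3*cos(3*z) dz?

4/27 - pi**2/3

Integrate by parts 3 times (u = z^3, dv = cos(3*z) dz).
An antiderivative is F(z) = z**3*sin(3*z)/3 + z**2*cos(3*z)/3 - 2*z*sin(3*z)/9 - 2*cos(3*z)/27.
Then F(pi) - F(0) = (2/27 - pi**2/3) - (-2/27) = 4/27 - pi**2/3.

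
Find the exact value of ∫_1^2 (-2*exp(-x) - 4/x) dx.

An antiderivative is F(x) = -4*log(x) + 2*exp(-x).
Then F(2) - F(1) = (-4*log(2) + 2*exp(-2)) - (2*exp(-1)) = -4*log(2) - 2*exp(-1) + 2*exp(-2).

-4*log(2) - 2*exp(-1) + 2*exp(-2)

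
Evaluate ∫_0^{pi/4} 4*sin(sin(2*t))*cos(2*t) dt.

2 - 2*cos(1)

Let u = sin(2*t), so du = 2*cos(2*t) dt. When t = 0, u = 0; when t = pi/4, u = 1.
The integral becomes 2·∫ sin(u) du from 0 to 1, with antiderivative -2*cos(u).
Back in t: F(t) = -2*cos(sin(2*t)).
Then F(pi/4) - F(0) = (-2*cos(1)) - (-2) = 2 - 2*cos(1).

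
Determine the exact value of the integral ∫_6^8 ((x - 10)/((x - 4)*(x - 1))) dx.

-3*log(5) - 2*log(2) + 3*log(7)

Factor the denominator: x**2 - 5*x + 4 = (x - 1)(x - 4).
Partial fractions: (x - 10)/((x - 4)*(x - 1)) = 3/(x - 1) - 2/(x - 4).
An antiderivative is F(x) = -2*log(x - 4) + 3*log(x - 1).
Then F(8) - F(6) = (-4*log(2) + 3*log(7)) - (-2*log(2) + 3*log(5)) = -3*log(5) - 2*log(2) + 3*log(7).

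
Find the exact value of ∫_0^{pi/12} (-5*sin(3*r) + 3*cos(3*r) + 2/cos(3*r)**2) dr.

An antiderivative is F(r) = sin(3*r) + 5*cos(3*r)/3 + 2*tan(3*r)/3.
Then F(pi/12) - F(0) = (2/3 + 4*sqrt(2)/3) - (5/3) = -1 + 4*sqrt(2)/3.

-1 + 4*sqrt(2)/3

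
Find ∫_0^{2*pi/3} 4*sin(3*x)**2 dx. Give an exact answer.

4*pi/3

Use the identity sin^2(3*x) = (1 - cos(6*x))/2.
An antiderivative is F(x) = 2*x - sin(6*x)/3.
Then F(2*pi/3) - F(0) = (4*pi/3) - (0) = 4*pi/3.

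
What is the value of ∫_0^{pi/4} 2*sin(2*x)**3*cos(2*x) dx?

Let u = sin(2*x), so du = 2*cos(2*x) dx. When x = 0, u = 0; when x = pi/4, u = 1.
The integral becomes ∫ u**3 du from 0 to 1, with antiderivative u**4/4.
Back in x: F(x) = sin(2*x)**4/4.
Then F(pi/4) - F(0) = (1/4) - (0) = 1/4.

1/4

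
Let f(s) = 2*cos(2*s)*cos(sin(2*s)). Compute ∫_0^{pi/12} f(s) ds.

sin(1/2)

Let u = sin(2*s), so du = 2*cos(2*s) ds. When s = 0, u = 0; when s = pi/12, u = 1/2.
The integral becomes ∫ cos(u) du from 0 to 1/2, with antiderivative sin(u).
Back in s: F(s) = sin(sin(2*s)).
Then F(pi/12) - F(0) = (sin(1/2)) - (0) = sin(1/2).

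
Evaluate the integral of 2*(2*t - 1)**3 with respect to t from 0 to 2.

20

Let u = 2*t - 1, so du = 2 dt. When t = 0, u = -1; when t = 2, u = 3.
The integral becomes ∫ u**3 du from -1 to 3, with antiderivative u**4/4.
Back in t: F(t) = (2*t - 1)**4/4.
Then F(2) - F(0) = (81/4) - (1/4) = 20.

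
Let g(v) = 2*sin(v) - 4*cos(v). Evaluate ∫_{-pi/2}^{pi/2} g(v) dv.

-8

An antiderivative is F(v) = -4*sin(v) - 2*cos(v).
Then F(pi/2) - F(-pi/2) = (-4) - (4) = -8.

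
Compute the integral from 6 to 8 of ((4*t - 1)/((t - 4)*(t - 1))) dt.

Factor the denominator: t**2 - 5*t + 4 = (t - 1)(t - 4).
Partial fractions: (4*t - 1)/((t - 4)*(t - 1)) = -1/(t - 1) + 5/(t - 4).
An antiderivative is F(t) = 5*log(t - 4) - log(t - 1).
Then F(8) - F(6) = (-log(7) + 10*log(2)) - (log(32/5)) = -log(7) + log(5) + 5*log(2).

-log(7) + log(5) + 5*log(2)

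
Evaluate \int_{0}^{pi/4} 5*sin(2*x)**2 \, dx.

5*pi/8

Use the identity sin^2(2*x) = (1 - cos(4*x))/2.
An antiderivative is F(x) = 5*x/2 - 5*sin(4*x)/8.
Then F(pi/4) - F(0) = (5*pi/8) - (0) = 5*pi/8.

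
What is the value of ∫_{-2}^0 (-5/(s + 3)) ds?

-5*log(3)

An antiderivative is F(s) = -5*log(s + 3).
Then F(0) - F(-2) = (-5*log(3)) - (0) = -5*log(3).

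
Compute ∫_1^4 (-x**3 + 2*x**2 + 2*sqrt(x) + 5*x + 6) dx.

517/12

By the power rule, an antiderivative is F(x) = -x**4/4 + 4*x**(3/2)/3 + 2*x**3/3 + 5*x**2/2 + 6*x.
Then F(4) - F(1) = (160/3) - (41/4) = 517/12.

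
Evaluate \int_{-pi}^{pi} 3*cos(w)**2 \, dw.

Use the identity cos^2(w) = (1 + cos(2*w))/2.
An antiderivative is F(w) = 3*w/2 + 3*sin(2*w)/4.
Then F(pi) - F(-pi) = (3*pi/2) - (-3*pi/2) = 3*pi.

3*pi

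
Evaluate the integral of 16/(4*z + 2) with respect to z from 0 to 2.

4*log(5)

Let u = 4*z + 2, so du = 4 dz. When z = 0, u = 2; when z = 2, u = 10.
The integral becomes 4·∫ 1/u du from 2 to 10, with antiderivative 4*log(u).
Back in z: F(z) = 4*log(4*z + 2).
Then F(2) - F(0) = (4*log(2) + 4*log(5)) - (log(16)) = 4*log(5).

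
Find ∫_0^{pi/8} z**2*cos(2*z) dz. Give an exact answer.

Integrate by parts twice (u = z^2, dv = cos(2*z) dz).
An antiderivative is F(z) = z**2*sin(2*z)/2 + z*cos(2*z)/2 - sin(2*z)/4.
Then F(pi/8) - F(0) = (sqrt(2)*(-32 + pi**2 + 8*pi)/256) - (0) = sqrt(2)*(-32 + pi**2 + 8*pi)/256.

sqrt(2)*(-32 + pi**2 + 8*pi)/256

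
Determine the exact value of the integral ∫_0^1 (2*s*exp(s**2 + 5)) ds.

-exp(5) + exp(6)

Let u = s**2 + 5, so du = 2*s ds. When s = 0, u = 5; when s = 1, u = 6.
The integral becomes ∫ exp(u) du from 5 to 6, with antiderivative exp(u).
Back in s: F(s) = exp(s**2 + 5).
Then F(1) - F(0) = (exp(6)) - (exp(5)) = -exp(5) + exp(6).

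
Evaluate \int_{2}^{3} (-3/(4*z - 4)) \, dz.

-3*log(2)/4

An antiderivative is F(z) = -3*log(4*z - 4)/4.
Then F(3) - F(2) = (-9*log(2)/4) - (-3*log(2)/2) = -3*log(2)/4.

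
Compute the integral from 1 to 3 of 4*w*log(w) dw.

-8 + 18*log(3)

Integrate by parts once (u = ln w, dv = 4*w dw).
An antiderivative is F(w) = w**2*(2*log(w) - 1).
Then F(3) - F(1) = (-9 + 18*log(3)) - (-1) = -8 + 18*log(3).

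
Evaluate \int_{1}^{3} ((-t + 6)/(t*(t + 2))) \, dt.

Factor the denominator: t**2 + 2*t = (t + 2)t.
Partial fractions: (-t + 6)/(t*(t + 2)) = -4/(t + 2) + 3/t.
An antiderivative is F(t) = 3*log(t) - 4*log(t + 2).
Then F(3) - F(1) = (-4*log(5) + 3*log(3)) - (-log(81)) = -4*log(5) + 7*log(3).

-4*log(5) + 7*log(3)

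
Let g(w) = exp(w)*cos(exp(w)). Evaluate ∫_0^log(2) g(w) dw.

Let u = exp(w), so du = exp(w) dw. When w = 0, u = 1; when w = log(2), u = 2.
The integral becomes ∫ cos(u) du from 1 to 2, with antiderivative sin(u).
Back in w: F(w) = sin(exp(w)).
Then F(log(2)) - F(0) = (sin(2)) - (sin(1)) = -sin(1) + sin(2).

-sin(1) + sin(2)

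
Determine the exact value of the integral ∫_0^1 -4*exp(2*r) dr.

2 - 2*exp(2)

An antiderivative is F(r) = -2*exp(2*r).
Then F(1) - F(0) = (-2*exp(2)) - (-2) = 2 - 2*exp(2).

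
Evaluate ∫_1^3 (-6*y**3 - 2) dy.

-124

By the power rule, an antiderivative is F(y) = -3*y**4/2 - 2*y.
Then F(3) - F(1) = (-255/2) - (-7/2) = -124.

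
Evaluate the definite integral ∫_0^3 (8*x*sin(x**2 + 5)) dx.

-4*cos(14) + 4*cos(5)

Let u = x**2 + 5, so du = 2*x dx. When x = 0, u = 5; when x = 3, u = 14.
The integral becomes 4·∫ sin(u) du from 5 to 14, with antiderivative -4*cos(u).
Back in x: F(x) = -4*cos(x**2 + 5).
Then F(3) - F(0) = (-4*cos(14)) - (-4*cos(5)) = -4*cos(14) + 4*cos(5).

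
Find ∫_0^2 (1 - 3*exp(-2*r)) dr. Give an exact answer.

(3 + exp(4))*exp(-4)/2

An antiderivative is F(r) = r + 3*exp(-2*r)/2.
Then F(2) - F(0) = (3*exp(-4)/2 + 2) - (3/2) = (3 + exp(4))*exp(-4)/2.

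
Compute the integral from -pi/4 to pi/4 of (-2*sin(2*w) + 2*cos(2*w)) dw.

2

An antiderivative is F(w) = sin(2*w) + cos(2*w).
Then F(pi/4) - F(-pi/4) = (1) - (-1) = 2.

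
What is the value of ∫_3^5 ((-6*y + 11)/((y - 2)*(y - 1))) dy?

Factor the denominator: y**2 - 3*y + 2 = (y - 1)(y - 2).
Partial fractions: (-6*y + 11)/((y - 2)*(y - 1)) = -5/(y - 1) - 1/(y - 2).
An antiderivative is F(y) = -log(y - 2) - 5*log(y - 1).
Then F(5) - F(3) = (-10*log(2) - log(3)) - (-log(32)) = -log(96).

-log(96)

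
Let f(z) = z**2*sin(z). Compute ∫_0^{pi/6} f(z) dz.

-2 - sqrt(3)*pi**2/72 + pi/6 + sqrt(3)

Integrate by parts twice (u = z^2, dv = sin(z) dz).
An antiderivative is F(z) = -z**2*cos(z) + 2*z*sin(z) + 2*cos(z).
Then F(pi/6) - F(0) = (-sqrt(3)*pi**2/72 + pi/6 + sqrt(3)) - (2) = -2 - sqrt(3)*pi**2/72 + pi/6 + sqrt(3).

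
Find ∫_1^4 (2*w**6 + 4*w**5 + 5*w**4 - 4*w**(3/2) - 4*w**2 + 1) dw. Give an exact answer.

By the power rule, an antiderivative is F(w) = 2*w**7/7 + 2*w**6/3 - 8*w**(5/2)/5 + w**5 - 4*w**3/3 + w.
Then F(4) - F(1) = (871844/105) - (2/105) = 290614/35.

290614/35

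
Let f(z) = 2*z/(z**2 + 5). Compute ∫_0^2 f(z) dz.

Let u = z**2 + 5, so du = 2*z dz. When z = 0, u = 5; when z = 2, u = 9.
The integral becomes ∫ 1/u du from 5 to 9, with antiderivative log(u).
Back in z: F(z) = log(z**2 + 5).
Then F(2) - F(0) = (log(9)) - (log(5)) = log(9/5).

log(9/5)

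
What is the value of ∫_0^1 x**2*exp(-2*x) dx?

Integrate by parts twice (u = x^2, dv = exp(-2*x) dx).
An antiderivative is F(x) = (-2*x**2 - 2*x - 1)*exp(-2*x)/4.
Then F(1) - F(0) = (-5*exp(-2)/4) - (-1/4) = (-5 + exp(2))*exp(-2)/4.

(-5 + exp(2))*exp(-2)/4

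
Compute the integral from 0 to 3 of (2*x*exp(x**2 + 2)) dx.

Let u = x**2 + 2, so du = 2*x dx. When x = 0, u = 2; when x = 3, u = 11.
The integral becomes ∫ exp(u) du from 2 to 11, with antiderivative exp(u).
Back in x: F(x) = exp(x**2 + 2).
Then F(3) - F(0) = (exp(11)) - (exp(2)) = -exp(2) + exp(11).

-exp(2) + exp(11)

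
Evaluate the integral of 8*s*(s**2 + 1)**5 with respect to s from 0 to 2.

10416

Let u = s**2 + 1, so du = 2*s ds. When s = 0, u = 1; when s = 2, u = 5.
The integral becomes 4·∫ u**5 du from 1 to 5, with antiderivative 2*u**6/3.
Back in s: F(s) = 2*(s**2 + 1)**6/3.
Then F(2) - F(0) = (31250/3) - (2/3) = 10416.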